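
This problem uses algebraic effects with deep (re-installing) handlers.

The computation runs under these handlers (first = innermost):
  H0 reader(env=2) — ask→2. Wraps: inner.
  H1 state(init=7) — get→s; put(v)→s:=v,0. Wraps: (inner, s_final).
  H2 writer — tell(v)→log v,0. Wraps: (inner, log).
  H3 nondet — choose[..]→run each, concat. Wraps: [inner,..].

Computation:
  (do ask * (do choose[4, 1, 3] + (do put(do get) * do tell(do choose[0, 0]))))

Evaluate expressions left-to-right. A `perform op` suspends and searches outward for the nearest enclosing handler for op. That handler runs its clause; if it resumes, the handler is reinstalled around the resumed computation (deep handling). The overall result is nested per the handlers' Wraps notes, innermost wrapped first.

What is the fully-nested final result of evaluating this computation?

Working:
ask @ H0 ⇒ 2
choose[4, 1, 3] @ H3
  branch[0] choose=4:
    get @ H1 ⇒ 7
    put(7) @ H1 ⇒ s:=7
    choose[0, 0] @ H3
      branch[0] choose=0:
        tell(0) @ H2 ⇒ log+=0
        H0 returns 8
        H1 returns (8, 7)
        H2 returns ((8, 7), (0))
        H3 returns [((8, 7), (0))]
      branch[1] choose=0:
        tell(0) @ H2 ⇒ log+=0
        H0 returns 8
        H1 returns (8, 7)
        H2 returns ((8, 7), (0))
        H3 returns [((8, 7), (0))]
  branch[1] choose=1:
    get @ H1 ⇒ 7
    put(7) @ H1 ⇒ s:=7
    choose[0, 0] @ H3
      branch[0] choose=0:
        tell(0) @ H2 ⇒ log+=0
        H0 returns 2
        H1 returns (2, 7)
        H2 returns ((2, 7), (0))
        H3 returns [((2, 7), (0))]
      branch[1] choose=0:
        tell(0) @ H2 ⇒ log+=0
        H0 returns 2
        H1 returns (2, 7)
        H2 returns ((2, 7), (0))
        H3 returns [((2, 7), (0))]
  branch[2] choose=3:
    get @ H1 ⇒ 7
    put(7) @ H1 ⇒ s:=7
    choose[0, 0] @ H3
      branch[0] choose=0:
        tell(0) @ H2 ⇒ log+=0
        H0 returns 6
        H1 returns (6, 7)
        H2 returns ((6, 7), (0))
        H3 returns [((6, 7), (0))]
      branch[1] choose=0:
        tell(0) @ H2 ⇒ log+=0
        H0 returns 6
        H1 returns (6, 7)
        H2 returns ((6, 7), (0))
        H3 returns [((6, 7), (0))]
= [((8, 7), (0)), ((8, 7), (0)), ((2, 7), (0)), ((2, 7), (0)), ((6, 7), (0)), ((6, 7), (0))]

Answer: [((8, 7), (0)), ((8, 7), (0)), ((2, 7), (0)), ((2, 7), (0)), ((6, 7), (0)), ((6, 7), (0))]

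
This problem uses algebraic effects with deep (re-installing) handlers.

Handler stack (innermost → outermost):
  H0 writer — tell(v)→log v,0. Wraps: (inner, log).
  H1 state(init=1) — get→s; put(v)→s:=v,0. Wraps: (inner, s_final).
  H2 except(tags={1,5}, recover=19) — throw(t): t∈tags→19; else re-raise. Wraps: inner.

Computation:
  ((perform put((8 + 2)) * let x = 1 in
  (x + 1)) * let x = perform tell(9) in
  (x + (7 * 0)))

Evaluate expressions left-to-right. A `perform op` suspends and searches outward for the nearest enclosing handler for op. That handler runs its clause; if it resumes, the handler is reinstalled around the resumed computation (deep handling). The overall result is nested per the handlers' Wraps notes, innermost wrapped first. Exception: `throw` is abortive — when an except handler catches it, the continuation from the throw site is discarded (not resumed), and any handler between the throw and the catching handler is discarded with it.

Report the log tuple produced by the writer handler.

Evaluation trace:
put(10) @ H1 ⇒ s:=10
tell(9) @ H0 ⇒ log+=9
H0 returns (0, (9))
H1 returns ((0, (9)), 10)
H2 returns ((0, (9)), 10)
= ((0, (9)), 10)

Answer: (9)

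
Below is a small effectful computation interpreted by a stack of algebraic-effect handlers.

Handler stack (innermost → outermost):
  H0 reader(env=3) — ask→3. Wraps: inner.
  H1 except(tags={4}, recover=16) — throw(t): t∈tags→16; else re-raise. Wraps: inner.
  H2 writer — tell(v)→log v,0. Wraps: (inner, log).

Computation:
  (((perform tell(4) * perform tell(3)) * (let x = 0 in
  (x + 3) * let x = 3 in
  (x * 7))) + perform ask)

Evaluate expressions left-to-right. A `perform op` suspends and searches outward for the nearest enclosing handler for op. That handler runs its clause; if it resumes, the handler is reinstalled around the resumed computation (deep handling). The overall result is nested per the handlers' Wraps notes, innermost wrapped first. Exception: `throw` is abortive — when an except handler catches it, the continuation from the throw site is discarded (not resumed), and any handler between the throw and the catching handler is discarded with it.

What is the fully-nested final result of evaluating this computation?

Working:
tell(4) @ H2 ⇒ log+=4
tell(3) @ H2 ⇒ log+=3
ask @ H0 ⇒ 3
H0 returns 3
H1 returns 3
H2 returns (3, (4, 3))
= (3, (4, 3))

Answer: (3, (4, 3))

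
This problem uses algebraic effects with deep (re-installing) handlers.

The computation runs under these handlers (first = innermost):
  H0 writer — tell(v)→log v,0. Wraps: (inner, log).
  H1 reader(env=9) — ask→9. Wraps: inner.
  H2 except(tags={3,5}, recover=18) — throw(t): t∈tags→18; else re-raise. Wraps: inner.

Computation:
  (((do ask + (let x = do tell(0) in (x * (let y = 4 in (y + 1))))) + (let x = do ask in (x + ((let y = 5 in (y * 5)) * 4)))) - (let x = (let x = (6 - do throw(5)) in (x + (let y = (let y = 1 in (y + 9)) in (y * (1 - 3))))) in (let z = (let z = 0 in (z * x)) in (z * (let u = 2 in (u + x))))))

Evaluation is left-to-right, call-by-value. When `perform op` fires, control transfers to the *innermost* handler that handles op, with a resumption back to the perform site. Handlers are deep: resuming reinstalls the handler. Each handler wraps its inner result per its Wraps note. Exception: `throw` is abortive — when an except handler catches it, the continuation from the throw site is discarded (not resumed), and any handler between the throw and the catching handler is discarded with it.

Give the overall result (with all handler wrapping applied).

Answer: 18

Step-by-step:
ask @ H1 ⇒ 9
tell(0) @ H0 ⇒ log+=0
ask @ H1 ⇒ 9
throw(5) @ H2 caught ⇒ 18
= 18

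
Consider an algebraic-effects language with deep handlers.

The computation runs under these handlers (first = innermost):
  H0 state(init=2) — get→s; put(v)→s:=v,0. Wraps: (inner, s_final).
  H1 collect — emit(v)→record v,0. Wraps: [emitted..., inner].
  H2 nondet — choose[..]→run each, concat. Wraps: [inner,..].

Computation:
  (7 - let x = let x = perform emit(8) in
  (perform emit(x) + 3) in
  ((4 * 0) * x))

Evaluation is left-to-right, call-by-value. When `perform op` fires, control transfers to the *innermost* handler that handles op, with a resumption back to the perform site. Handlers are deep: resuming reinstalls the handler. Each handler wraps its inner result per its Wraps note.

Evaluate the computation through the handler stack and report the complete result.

Answer: [[8, 0, (7, 2)]]

Working:
emit(8) @ H1 ⇒ out+=8
emit(0) @ H1 ⇒ out+=0
H0 returns (7, 2)
H1 returns [8, 0, (7, 2)]
H2 returns [[8, 0, (7, 2)]]
= [[8, 0, (7, 2)]]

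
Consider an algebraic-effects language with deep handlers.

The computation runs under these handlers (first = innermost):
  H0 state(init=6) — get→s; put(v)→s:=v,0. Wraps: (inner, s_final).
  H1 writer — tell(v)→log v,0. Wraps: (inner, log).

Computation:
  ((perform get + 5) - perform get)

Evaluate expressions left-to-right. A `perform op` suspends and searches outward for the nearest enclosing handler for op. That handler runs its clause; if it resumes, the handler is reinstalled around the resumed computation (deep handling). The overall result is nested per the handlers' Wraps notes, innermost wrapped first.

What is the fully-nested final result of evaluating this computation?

Working:
get @ H0 ⇒ 6
get @ H0 ⇒ 6
H0 returns (5, 6)
H1 returns ((5, 6), ())
= ((5, 6), ())

Answer: ((5, 6), ())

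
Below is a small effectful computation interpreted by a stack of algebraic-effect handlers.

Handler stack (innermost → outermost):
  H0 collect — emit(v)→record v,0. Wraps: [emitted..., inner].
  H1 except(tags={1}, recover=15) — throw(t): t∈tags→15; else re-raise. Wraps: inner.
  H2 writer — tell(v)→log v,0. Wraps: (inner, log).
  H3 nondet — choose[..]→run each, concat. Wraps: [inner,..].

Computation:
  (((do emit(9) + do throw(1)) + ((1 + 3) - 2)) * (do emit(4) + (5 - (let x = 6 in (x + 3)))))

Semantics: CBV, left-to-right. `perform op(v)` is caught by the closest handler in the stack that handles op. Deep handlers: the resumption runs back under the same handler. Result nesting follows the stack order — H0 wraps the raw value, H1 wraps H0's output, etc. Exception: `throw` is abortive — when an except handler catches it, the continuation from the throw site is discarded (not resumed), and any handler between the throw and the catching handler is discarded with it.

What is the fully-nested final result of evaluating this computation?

Evaluation trace:
emit(9) @ H0 ⇒ out+=9
throw(1) @ H1 caught ⇒ 15
H2 returns (15, ())
H3 returns [(15, ())]
= [(15, ())]

Answer: [(15, ())]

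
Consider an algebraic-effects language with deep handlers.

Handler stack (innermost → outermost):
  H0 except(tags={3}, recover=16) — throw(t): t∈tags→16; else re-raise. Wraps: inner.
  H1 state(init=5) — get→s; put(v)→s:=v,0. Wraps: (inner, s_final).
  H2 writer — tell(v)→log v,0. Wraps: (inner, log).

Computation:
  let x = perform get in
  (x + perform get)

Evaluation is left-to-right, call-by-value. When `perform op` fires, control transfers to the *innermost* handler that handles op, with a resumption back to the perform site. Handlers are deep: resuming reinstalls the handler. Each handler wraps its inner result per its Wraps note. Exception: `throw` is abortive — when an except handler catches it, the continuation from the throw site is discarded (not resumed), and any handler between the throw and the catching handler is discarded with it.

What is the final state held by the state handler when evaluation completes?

Step-by-step:
get @ H1 ⇒ 5
get @ H1 ⇒ 5
H0 returns 10
H1 returns (10, 5)
H2 returns ((10, 5), ())
= ((10, 5), ())

Answer: 5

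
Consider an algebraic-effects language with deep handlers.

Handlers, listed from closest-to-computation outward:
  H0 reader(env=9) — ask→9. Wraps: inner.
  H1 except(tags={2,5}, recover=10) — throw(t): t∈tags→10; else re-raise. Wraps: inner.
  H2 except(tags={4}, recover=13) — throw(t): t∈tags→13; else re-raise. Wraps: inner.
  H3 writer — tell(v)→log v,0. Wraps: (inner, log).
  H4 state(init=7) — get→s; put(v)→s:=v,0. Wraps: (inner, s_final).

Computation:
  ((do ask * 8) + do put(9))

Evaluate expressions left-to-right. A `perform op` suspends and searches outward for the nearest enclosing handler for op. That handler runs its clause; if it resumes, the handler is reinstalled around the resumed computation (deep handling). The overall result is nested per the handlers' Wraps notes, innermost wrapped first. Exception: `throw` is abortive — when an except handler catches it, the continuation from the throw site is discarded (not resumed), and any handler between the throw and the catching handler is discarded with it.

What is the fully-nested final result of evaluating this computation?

Answer: ((72, ()), 9)

Evaluation trace:
ask @ H0 ⇒ 9
put(9) @ H4 ⇒ s:=9
H0 returns 72
H1 returns 72
H2 returns 72
H3 returns (72, ())
H4 returns ((72, ()), 9)
= ((72, ()), 9)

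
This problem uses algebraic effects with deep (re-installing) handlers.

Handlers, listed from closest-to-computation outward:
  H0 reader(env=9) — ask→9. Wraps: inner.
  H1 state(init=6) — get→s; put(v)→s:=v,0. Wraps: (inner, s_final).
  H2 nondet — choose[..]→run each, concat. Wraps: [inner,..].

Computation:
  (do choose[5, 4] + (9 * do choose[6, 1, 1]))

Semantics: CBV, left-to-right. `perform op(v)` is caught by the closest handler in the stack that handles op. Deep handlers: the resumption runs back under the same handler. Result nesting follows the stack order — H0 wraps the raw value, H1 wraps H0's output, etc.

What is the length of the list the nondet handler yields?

Answer: 6

Working:
choose[5, 4] @ H2
  branch[0] choose=5:
    choose[6, 1, 1] @ H2
      branch[0] choose=6:
        H0 returns 59
        H1 returns (59, 6)
        H2 returns [(59, 6)]
      branch[1] choose=1:
        H0 returns 14
        H1 returns (14, 6)
        H2 returns [(14, 6)]
      branch[2] choose=1:
        H0 returns 14
        H1 returns (14, 6)
        H2 returns [(14, 6)]
  branch[1] choose=4:
    choose[6, 1, 1] @ H2
      branch[0] choose=6:
        H0 returns 58
        H1 returns (58, 6)
        H2 returns [(58, 6)]
      branch[1] choose=1:
        H0 returns 13
        H1 returns (13, 6)
        H2 returns [(13, 6)]
      branch[2] choose=1:
        H0 returns 13
        H1 returns (13, 6)
        H2 returns [(13, 6)]
= [(59, 6), (14, 6), (14, 6), (58, 6), (13, 6), (13, 6)]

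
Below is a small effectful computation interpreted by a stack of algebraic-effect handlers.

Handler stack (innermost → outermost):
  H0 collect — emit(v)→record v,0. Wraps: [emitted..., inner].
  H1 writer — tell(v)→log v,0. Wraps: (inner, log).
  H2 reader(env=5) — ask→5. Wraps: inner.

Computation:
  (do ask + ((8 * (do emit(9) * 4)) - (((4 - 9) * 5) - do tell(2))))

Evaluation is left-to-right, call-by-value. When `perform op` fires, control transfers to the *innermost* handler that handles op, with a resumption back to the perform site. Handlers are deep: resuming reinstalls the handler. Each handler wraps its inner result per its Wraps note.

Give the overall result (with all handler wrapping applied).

Step-by-step:
ask @ H2 ⇒ 5
emit(9) @ H0 ⇒ out+=9
tell(2) @ H1 ⇒ log+=2
H0 returns [9, 30]
H1 returns ([9, 30], (2))
H2 returns ([9, 30], (2))
= ([9, 30], (2))

Answer: ([9, 30], (2))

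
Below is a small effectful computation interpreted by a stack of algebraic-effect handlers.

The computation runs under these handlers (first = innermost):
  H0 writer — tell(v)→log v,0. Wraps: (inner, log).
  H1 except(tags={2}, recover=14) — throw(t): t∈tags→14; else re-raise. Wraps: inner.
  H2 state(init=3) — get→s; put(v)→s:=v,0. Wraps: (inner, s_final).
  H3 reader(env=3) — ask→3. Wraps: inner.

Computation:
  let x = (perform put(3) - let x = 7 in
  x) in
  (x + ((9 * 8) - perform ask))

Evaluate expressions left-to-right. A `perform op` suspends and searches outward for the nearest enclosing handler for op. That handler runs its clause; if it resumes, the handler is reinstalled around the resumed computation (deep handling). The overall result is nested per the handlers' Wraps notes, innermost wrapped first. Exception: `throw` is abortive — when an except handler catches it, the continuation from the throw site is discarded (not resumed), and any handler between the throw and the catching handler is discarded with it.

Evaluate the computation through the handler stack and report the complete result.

Step-by-step:
put(3) @ H2 ⇒ s:=3
ask @ H3 ⇒ 3
H0 returns (62, ())
H1 returns (62, ())
H2 returns ((62, ()), 3)
H3 returns ((62, ()), 3)
= ((62, ()), 3)

Answer: ((62, ()), 3)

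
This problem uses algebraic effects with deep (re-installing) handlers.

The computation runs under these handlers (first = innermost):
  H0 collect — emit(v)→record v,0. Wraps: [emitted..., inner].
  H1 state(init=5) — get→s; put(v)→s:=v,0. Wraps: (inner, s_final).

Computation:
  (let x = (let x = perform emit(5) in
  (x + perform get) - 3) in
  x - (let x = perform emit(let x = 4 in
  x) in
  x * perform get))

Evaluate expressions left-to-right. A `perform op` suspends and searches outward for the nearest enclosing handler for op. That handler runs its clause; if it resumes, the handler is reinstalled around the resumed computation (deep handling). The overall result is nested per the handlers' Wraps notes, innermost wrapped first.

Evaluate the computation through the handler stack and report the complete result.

Working:
emit(5) @ H0 ⇒ out+=5
get @ H1 ⇒ 5
emit(4) @ H0 ⇒ out+=4
get @ H1 ⇒ 5
H0 returns [5, 4, 2]
H1 returns ([5, 4, 2], 5)
= ([5, 4, 2], 5)

Answer: ([5, 4, 2], 5)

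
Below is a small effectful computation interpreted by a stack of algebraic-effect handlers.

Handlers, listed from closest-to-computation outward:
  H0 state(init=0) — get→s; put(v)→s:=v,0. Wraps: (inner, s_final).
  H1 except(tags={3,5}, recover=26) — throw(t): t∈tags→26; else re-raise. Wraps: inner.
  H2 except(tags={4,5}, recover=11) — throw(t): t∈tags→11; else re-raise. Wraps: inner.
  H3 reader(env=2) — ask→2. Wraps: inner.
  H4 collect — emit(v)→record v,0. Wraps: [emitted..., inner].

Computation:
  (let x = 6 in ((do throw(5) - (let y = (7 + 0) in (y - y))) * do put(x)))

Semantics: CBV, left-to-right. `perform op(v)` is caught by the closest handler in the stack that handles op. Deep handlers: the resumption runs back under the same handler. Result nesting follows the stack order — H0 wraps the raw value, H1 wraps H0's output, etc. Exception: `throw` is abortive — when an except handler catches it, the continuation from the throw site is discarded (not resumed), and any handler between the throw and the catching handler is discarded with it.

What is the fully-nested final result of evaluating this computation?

Answer: [26]

Working:
throw(5) @ H1 caught ⇒ 26
H2 returns 26
H3 returns 26
H4 returns [26]
= [26]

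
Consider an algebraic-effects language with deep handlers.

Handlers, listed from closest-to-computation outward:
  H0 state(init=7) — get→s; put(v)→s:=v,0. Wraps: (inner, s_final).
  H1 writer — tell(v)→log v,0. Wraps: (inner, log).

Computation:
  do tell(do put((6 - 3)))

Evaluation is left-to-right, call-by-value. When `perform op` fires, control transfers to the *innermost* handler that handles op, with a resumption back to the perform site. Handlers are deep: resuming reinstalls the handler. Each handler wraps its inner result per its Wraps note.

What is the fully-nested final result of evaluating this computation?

Answer: ((0, 3), (0))

Evaluation trace:
put(3) @ H0 ⇒ s:=3
tell(0) @ H1 ⇒ log+=0
H0 returns (0, 3)
H1 returns ((0, 3), (0))
= ((0, 3), (0))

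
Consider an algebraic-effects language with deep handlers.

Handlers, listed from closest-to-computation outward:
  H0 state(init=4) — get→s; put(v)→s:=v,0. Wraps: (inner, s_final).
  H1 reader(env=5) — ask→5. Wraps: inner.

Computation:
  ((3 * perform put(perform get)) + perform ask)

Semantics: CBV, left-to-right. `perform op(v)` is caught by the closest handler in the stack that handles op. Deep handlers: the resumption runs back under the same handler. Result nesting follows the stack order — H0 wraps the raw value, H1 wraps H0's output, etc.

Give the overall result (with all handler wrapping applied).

Evaluation trace:
get @ H0 ⇒ 4
put(4) @ H0 ⇒ s:=4
ask @ H1 ⇒ 5
H0 returns (5, 4)
H1 returns (5, 4)
= (5, 4)

Answer: (5, 4)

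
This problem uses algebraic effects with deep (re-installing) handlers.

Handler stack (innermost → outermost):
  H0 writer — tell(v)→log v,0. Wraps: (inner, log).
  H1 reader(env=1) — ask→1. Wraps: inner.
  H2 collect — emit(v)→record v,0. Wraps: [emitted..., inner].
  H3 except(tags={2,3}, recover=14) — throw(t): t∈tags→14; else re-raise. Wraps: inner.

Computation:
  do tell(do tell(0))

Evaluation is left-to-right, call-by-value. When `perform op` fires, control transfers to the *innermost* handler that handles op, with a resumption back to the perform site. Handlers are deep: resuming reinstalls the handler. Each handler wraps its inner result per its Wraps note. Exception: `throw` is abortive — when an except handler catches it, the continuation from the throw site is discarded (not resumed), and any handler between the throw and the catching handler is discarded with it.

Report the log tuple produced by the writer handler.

Step-by-step:
tell(0) @ H0 ⇒ log+=0
tell(0) @ H0 ⇒ log+=0
H0 returns (0, (0, 0))
H1 returns (0, (0, 0))
H2 returns [(0, (0, 0))]
H3 returns [(0, (0, 0))]
= [(0, (0, 0))]

Answer: (0, 0)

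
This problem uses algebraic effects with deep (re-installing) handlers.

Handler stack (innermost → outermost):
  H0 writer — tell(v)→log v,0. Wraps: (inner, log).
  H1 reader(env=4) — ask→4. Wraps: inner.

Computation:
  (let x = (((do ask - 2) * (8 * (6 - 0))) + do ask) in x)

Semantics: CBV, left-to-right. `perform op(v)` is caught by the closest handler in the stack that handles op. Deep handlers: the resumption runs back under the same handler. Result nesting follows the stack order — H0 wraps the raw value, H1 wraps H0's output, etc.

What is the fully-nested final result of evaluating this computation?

Answer: (100, ())

Step-by-step:
ask @ H1 ⇒ 4
ask @ H1 ⇒ 4
H0 returns (100, ())
H1 returns (100, ())
= (100, ())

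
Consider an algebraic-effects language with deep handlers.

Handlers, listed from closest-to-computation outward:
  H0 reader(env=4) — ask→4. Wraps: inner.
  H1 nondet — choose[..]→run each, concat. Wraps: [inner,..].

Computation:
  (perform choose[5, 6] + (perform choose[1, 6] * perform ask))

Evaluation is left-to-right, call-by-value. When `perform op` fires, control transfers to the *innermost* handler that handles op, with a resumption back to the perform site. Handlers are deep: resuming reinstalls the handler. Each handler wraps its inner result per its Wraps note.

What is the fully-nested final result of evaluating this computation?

Answer: [9, 29, 10, 30]

Step-by-step:
choose[5, 6] @ H1
  branch[0] choose=5:
    choose[1, 6] @ H1
      branch[0] choose=1:
        ask @ H0 ⇒ 4
        H0 returns 9
        H1 returns [9]
      branch[1] choose=6:
        ask @ H0 ⇒ 4
        H0 returns 29
        H1 returns [29]
  branch[1] choose=6:
    choose[1, 6] @ H1
      branch[0] choose=1:
        ask @ H0 ⇒ 4
        H0 returns 10
        H1 returns [10]
      branch[1] choose=6:
        ask @ H0 ⇒ 4
        H0 returns 30
        H1 returns [30]
= [9, 29, 10, 30]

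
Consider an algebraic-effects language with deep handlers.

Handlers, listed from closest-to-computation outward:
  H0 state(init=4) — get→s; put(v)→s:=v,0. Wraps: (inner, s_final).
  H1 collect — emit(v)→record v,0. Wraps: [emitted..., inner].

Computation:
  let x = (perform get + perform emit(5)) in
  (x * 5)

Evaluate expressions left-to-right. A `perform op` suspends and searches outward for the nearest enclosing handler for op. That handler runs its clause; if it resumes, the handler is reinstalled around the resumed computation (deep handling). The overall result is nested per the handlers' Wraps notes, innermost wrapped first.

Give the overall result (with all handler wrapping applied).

Answer: [5, (20, 4)]

Evaluation trace:
get @ H0 ⇒ 4
emit(5) @ H1 ⇒ out+=5
H0 returns (20, 4)
H1 returns [5, (20, 4)]
= [5, (20, 4)]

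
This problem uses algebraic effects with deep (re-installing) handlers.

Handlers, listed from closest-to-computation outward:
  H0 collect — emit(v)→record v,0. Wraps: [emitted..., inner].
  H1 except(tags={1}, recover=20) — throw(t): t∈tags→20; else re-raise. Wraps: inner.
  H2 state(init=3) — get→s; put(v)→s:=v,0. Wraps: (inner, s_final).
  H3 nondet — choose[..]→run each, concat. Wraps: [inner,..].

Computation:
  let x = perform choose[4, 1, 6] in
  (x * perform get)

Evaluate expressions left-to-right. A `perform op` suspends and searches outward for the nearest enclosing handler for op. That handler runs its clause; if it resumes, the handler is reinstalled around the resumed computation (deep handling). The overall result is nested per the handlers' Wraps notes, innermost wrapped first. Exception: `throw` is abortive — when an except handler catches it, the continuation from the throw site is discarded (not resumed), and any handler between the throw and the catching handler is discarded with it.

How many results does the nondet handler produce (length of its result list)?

Answer: 3

Step-by-step:
choose[4, 1, 6] @ H3
  branch[0] choose=4:
    get @ H2 ⇒ 3
    H0 returns [12]
    H1 returns [12]
    H2 returns ([12], 3)
    H3 returns [([12], 3)]
  branch[1] choose=1:
    get @ H2 ⇒ 3
    H0 returns [3]
    H1 returns [3]
    H2 returns ([3], 3)
    H3 returns [([3], 3)]
  branch[2] choose=6:
    get @ H2 ⇒ 3
    H0 returns [18]
    H1 returns [18]
    H2 returns ([18], 3)
    H3 returns [([18], 3)]
= [([12], 3), ([3], 3), ([18], 3)]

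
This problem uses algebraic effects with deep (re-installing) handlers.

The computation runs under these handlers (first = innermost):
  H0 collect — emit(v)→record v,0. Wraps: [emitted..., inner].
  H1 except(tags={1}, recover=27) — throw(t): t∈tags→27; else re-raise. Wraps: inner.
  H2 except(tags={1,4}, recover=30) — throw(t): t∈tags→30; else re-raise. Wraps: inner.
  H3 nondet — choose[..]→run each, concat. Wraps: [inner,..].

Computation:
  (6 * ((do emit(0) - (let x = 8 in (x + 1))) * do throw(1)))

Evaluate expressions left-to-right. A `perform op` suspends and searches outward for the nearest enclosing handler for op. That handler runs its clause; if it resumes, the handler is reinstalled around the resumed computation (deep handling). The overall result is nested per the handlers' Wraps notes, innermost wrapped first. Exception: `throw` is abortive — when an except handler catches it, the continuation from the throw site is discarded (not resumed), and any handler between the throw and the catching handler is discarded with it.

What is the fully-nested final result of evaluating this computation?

Step-by-step:
emit(0) @ H0 ⇒ out+=0
throw(1) @ H1 caught ⇒ 27
H2 returns 27
H3 returns [27]
= [27]

Answer: [27]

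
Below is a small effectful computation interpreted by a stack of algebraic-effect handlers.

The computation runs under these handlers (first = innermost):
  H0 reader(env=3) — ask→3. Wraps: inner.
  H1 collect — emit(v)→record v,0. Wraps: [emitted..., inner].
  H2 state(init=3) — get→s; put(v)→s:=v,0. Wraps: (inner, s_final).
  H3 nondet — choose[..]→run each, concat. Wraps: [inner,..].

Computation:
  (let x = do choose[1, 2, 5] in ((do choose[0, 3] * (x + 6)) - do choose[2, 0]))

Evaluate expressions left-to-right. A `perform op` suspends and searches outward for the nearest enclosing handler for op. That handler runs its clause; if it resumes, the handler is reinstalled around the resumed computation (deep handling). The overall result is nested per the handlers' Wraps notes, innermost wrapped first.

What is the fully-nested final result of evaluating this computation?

Evaluation trace:
choose[1, 2, 5] @ H3
  branch[0] choose=1:
    choose[0, 3] @ H3
      branch[0] choose=0:
        choose[2, 0] @ H3
          branch[0] choose=2:
            H0 returns -2
            H1 returns [-2]
            H2 returns ([-2], 3)
            H3 returns [([-2], 3)]
          branch[1] choose=0:
            H0 returns 0
            H1 returns [0]
            H2 returns ([0], 3)
            H3 returns [([0], 3)]
      branch[1] choose=3:
        choose[2, 0] @ H3
          branch[0] choose=2:
            H0 returns 19
            H1 returns [19]
            H2 returns ([19], 3)
            H3 returns [([19], 3)]
          branch[1] choose=0:
            H0 returns 21
            H1 returns [21]
            H2 returns ([21], 3)
            H3 returns [([21], 3)]
  branch[1] choose=2:
    choose[0, 3] @ H3
      branch[0] choose=0:
        choose[2, 0] @ H3
          branch[0] choose=2:
            H0 returns -2
            H1 returns [-2]
            H2 returns ([-2], 3)
            H3 returns [([-2], 3)]
          branch[1] choose=0:
            H0 returns 0
            H1 returns [0]
            H2 returns ([0], 3)
            H3 returns [([0], 3)]
      branch[1] choose=3:
        choose[2, 0] @ H3
          branch[0] choose=2:
            H0 returns 22
            H1 returns [22]
            H2 returns ([22], 3)
            H3 returns [([22], 3)]
          branch[1] choose=0:
            H0 returns 24
            H1 returns [24]
            H2 returns ([24], 3)
            H3 returns [([24], 3)]
  branch[2] choose=5:
    choose[0, 3] @ H3
      branch[0] choose=0:
        choose[2, 0] @ H3
          branch[0] choose=2:
            H0 returns -2
            H1 returns [-2]
            H2 returns ([-2], 3)
            H3 returns [([-2], 3)]
          branch[1] choose=0:
            H0 returns 0
            H1 returns [0]
            H2 returns ([0], 3)
            H3 returns [([0], 3)]
      branch[1] choose=3:
        choose[2, 0] @ H3
          branch[0] choose=2:
            H0 returns 31
            H1 returns [31]
            H2 returns ([31], 3)
            H3 returns [([31], 3)]
          branch[1] choose=0:
            H0 returns 33
            H1 returns [33]
            H2 returns ([33], 3)
            H3 returns [([33], 3)]
= [([-2], 3), ([0], 3), ([19], 3), ([21], 3), ([-2], 3), ([0], 3), ([22], 3), ([24], 3), ([-2], 3), ([0], 3), ([31], 3), ([33], 3)]

Answer: [([-2], 3), ([0], 3), ([19], 3), ([21], 3), ([-2], 3), ([0], 3), ([22], 3), ([24], 3), ([-2], 3), ([0], 3), ([31], 3), ([33], 3)]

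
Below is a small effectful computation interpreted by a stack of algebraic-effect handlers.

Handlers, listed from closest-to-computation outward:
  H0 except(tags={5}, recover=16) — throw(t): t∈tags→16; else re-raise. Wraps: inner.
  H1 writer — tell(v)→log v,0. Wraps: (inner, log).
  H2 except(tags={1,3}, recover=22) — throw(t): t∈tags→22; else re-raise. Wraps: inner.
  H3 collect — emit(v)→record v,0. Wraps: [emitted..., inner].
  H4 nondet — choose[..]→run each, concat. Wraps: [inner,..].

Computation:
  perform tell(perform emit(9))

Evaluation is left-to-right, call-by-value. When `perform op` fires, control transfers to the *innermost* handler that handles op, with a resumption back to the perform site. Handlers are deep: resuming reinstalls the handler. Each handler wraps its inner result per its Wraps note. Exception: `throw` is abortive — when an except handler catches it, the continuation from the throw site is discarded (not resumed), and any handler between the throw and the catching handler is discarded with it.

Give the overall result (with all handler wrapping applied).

Answer: [[9, (0, (0))]]

Evaluation trace:
emit(9) @ H3 ⇒ out+=9
tell(0) @ H1 ⇒ log+=0
H0 returns 0
H1 returns (0, (0))
H2 returns (0, (0))
H3 returns [9, (0, (0))]
H4 returns [[9, (0, (0))]]
= [[9, (0, (0))]]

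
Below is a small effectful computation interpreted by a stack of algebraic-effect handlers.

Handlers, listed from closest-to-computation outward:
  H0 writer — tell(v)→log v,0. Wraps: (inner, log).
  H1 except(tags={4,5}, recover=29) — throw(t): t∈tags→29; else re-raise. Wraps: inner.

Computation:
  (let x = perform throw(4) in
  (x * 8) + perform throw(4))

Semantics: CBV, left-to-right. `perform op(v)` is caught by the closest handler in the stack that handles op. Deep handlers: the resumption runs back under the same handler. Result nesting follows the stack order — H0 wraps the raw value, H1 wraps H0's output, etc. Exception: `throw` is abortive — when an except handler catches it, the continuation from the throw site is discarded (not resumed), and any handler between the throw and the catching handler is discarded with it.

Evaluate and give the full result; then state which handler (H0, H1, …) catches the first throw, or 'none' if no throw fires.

Answer: 29 ; first throw caught by: H1

Step-by-step:
throw(4) @ H1 caught ⇒ 29
= 29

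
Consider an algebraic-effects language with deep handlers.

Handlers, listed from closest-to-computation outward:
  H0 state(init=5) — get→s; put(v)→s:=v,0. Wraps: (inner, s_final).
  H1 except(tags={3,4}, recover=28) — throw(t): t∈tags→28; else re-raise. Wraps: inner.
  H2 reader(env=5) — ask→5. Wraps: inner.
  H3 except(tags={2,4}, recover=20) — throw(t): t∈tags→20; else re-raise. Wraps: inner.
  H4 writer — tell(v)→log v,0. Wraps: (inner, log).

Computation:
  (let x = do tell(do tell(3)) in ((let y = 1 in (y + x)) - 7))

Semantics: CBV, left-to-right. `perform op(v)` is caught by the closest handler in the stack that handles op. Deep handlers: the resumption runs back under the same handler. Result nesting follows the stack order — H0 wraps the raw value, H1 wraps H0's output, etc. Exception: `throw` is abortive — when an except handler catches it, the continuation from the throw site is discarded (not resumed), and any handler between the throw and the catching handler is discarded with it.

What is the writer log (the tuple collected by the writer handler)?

Step-by-step:
tell(3) @ H4 ⇒ log+=3
tell(0) @ H4 ⇒ log+=0
H0 returns (-6, 5)
H1 returns (-6, 5)
H2 returns (-6, 5)
H3 returns (-6, 5)
H4 returns ((-6, 5), (3, 0))
= ((-6, 5), (3, 0))

Answer: (3, 0)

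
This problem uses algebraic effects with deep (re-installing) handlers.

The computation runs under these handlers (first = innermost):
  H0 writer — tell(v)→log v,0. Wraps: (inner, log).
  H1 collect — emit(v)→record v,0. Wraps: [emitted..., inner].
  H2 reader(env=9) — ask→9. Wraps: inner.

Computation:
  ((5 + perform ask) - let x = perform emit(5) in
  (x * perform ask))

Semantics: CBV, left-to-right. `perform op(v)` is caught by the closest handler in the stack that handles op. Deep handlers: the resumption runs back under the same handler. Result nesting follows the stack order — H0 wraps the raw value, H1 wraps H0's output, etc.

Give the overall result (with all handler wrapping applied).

Step-by-step:
ask @ H2 ⇒ 9
emit(5) @ H1 ⇒ out+=5
ask @ H2 ⇒ 9
H0 returns (14, ())
H1 returns [5, (14, ())]
H2 returns [5, (14, ())]
= [5, (14, ())]

Answer: [5, (14, ())]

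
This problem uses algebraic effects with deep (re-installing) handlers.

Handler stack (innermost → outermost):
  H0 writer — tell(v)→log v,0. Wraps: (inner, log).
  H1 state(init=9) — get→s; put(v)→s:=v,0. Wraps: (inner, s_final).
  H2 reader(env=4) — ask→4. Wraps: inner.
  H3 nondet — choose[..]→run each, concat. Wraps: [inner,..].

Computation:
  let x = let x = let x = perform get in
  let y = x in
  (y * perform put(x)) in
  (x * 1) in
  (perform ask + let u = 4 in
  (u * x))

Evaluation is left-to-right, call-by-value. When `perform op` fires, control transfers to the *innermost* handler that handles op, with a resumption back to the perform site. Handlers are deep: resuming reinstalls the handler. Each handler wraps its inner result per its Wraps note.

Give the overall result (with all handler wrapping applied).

Evaluation trace:
get @ H1 ⇒ 9
put(9) @ H1 ⇒ s:=9
ask @ H2 ⇒ 4
H0 returns (4, ())
H1 returns ((4, ()), 9)
H2 returns ((4, ()), 9)
H3 returns [((4, ()), 9)]
= [((4, ()), 9)]

Answer: [((4, ()), 9)]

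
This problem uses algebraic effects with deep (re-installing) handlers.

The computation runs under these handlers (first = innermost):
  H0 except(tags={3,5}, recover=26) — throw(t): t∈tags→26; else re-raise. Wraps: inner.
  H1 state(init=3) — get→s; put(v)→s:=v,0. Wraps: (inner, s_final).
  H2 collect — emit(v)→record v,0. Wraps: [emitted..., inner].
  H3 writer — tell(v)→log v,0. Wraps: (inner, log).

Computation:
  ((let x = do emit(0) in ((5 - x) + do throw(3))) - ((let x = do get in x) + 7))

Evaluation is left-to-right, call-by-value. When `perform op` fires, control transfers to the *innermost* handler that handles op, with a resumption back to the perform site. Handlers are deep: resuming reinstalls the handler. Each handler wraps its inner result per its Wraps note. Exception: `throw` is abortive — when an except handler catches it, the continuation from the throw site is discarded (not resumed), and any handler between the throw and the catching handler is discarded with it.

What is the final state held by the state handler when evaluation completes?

Answer: 3

Evaluation trace:
emit(0) @ H2 ⇒ out+=0
throw(3) @ H0 caught ⇒ 26
H1 returns (26, 3)
H2 returns [0, (26, 3)]
H3 returns ([0, (26, 3)], ())
= ([0, (26, 3)], ())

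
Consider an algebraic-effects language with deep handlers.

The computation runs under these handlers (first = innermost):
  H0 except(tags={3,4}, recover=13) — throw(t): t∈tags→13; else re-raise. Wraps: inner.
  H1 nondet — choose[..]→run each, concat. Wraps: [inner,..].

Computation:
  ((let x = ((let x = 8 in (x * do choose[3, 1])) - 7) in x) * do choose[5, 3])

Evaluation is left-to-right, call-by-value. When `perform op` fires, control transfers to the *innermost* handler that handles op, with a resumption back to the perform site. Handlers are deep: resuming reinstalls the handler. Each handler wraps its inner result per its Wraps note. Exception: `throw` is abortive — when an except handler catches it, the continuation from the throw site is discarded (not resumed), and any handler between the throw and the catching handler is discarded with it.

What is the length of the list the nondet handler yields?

Step-by-step:
choose[3, 1] @ H1
  branch[0] choose=3:
    choose[5, 3] @ H1
      branch[0] choose=5:
        H0 returns 85
        H1 returns [85]
      branch[1] choose=3:
        H0 returns 51
        H1 returns [51]
  branch[1] choose=1:
    choose[5, 3] @ H1
      branch[0] choose=5:
        H0 returns 5
        H1 returns [5]
      branch[1] choose=3:
        H0 returns 3
        H1 returns [3]
= [85, 51, 5, 3]

Answer: 4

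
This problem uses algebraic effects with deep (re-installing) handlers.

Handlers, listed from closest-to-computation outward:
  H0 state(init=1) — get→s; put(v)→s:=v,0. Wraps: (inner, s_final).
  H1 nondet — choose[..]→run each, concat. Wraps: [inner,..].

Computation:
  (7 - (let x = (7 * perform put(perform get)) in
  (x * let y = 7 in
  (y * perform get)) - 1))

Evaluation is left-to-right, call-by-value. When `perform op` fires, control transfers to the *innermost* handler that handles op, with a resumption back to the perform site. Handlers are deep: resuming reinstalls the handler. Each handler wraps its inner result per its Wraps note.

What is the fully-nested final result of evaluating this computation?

Answer: [(8, 1)]

Working:
get @ H0 ⇒ 1
put(1) @ H0 ⇒ s:=1
get @ H0 ⇒ 1
H0 returns (8, 1)
H1 returns [(8, 1)]
= [(8, 1)]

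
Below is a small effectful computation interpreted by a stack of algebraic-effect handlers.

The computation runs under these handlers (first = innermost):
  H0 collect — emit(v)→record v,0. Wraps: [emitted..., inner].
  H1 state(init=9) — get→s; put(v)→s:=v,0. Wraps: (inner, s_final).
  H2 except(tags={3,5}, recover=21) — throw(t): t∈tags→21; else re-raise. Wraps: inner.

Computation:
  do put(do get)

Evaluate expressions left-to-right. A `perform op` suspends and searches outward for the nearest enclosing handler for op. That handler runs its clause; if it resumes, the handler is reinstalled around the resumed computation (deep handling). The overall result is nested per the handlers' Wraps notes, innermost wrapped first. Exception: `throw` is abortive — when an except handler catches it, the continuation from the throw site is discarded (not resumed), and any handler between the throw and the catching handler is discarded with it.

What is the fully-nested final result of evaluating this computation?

Step-by-step:
get @ H1 ⇒ 9
put(9) @ H1 ⇒ s:=9
H0 returns [0]
H1 returns ([0], 9)
H2 returns ([0], 9)
= ([0], 9)

Answer: ([0], 9)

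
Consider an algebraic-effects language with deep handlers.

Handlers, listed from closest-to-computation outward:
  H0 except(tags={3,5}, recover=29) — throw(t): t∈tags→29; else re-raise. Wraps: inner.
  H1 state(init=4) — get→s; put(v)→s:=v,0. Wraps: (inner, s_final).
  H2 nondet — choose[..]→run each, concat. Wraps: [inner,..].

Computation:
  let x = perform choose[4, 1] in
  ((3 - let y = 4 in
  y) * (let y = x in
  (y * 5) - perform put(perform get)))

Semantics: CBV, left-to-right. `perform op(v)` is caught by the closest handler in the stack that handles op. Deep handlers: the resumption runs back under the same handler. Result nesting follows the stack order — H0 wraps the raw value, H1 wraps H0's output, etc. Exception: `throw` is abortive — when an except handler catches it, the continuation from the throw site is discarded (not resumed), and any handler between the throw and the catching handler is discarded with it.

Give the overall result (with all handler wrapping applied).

Answer: [(-20, 4), (-5, 4)]

Step-by-step:
choose[4, 1] @ H2
  branch[0] choose=4:
    get @ H1 ⇒ 4
    put(4) @ H1 ⇒ s:=4
    H0 returns -20
    H1 returns (-20, 4)
    H2 returns [(-20, 4)]
  branch[1] choose=1:
    get @ H1 ⇒ 4
    put(4) @ H1 ⇒ s:=4
    H0 returns -5
    H1 returns (-5, 4)
    H2 returns [(-5, 4)]
= [(-20, 4), (-5, 4)]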